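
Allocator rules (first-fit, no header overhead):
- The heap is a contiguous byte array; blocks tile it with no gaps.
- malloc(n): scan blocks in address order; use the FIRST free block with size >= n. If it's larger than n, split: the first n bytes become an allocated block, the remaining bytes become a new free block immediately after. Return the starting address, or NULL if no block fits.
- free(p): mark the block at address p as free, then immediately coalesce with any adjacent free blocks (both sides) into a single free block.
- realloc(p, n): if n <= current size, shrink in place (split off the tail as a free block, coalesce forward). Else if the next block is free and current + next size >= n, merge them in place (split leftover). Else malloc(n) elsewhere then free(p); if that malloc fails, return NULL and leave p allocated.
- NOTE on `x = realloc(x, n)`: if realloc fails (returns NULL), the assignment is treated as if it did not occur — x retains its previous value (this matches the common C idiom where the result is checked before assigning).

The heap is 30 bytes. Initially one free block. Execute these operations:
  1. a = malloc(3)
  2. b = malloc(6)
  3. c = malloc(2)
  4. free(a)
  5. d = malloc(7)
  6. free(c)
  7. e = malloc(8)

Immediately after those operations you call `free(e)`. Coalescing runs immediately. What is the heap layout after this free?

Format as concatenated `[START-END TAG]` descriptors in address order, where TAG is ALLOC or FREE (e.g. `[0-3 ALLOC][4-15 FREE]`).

Op 1: a = malloc(3) -> a = 0; heap: [0-2 ALLOC][3-29 FREE]
Op 2: b = malloc(6) -> b = 3; heap: [0-2 ALLOC][3-8 ALLOC][9-29 FREE]
Op 3: c = malloc(2) -> c = 9; heap: [0-2 ALLOC][3-8 ALLOC][9-10 ALLOC][11-29 FREE]
Op 4: free(a) -> (freed a); heap: [0-2 FREE][3-8 ALLOC][9-10 ALLOC][11-29 FREE]
Op 5: d = malloc(7) -> d = 11; heap: [0-2 FREE][3-8 ALLOC][9-10 ALLOC][11-17 ALLOC][18-29 FREE]
Op 6: free(c) -> (freed c); heap: [0-2 FREE][3-8 ALLOC][9-10 FREE][11-17 ALLOC][18-29 FREE]
Op 7: e = malloc(8) -> e = 18; heap: [0-2 FREE][3-8 ALLOC][9-10 FREE][11-17 ALLOC][18-25 ALLOC][26-29 FREE]
free(e): e = 18 -> block [18-25 ALLOC]; mark free, coalesce with adjacent free neighbors -> [0-2 FREE][3-8 ALLOC][9-10 FREE][11-17 ALLOC][18-29 FREE]

Answer: [0-2 FREE][3-8 ALLOC][9-10 FREE][11-17 ALLOC][18-29 FREE]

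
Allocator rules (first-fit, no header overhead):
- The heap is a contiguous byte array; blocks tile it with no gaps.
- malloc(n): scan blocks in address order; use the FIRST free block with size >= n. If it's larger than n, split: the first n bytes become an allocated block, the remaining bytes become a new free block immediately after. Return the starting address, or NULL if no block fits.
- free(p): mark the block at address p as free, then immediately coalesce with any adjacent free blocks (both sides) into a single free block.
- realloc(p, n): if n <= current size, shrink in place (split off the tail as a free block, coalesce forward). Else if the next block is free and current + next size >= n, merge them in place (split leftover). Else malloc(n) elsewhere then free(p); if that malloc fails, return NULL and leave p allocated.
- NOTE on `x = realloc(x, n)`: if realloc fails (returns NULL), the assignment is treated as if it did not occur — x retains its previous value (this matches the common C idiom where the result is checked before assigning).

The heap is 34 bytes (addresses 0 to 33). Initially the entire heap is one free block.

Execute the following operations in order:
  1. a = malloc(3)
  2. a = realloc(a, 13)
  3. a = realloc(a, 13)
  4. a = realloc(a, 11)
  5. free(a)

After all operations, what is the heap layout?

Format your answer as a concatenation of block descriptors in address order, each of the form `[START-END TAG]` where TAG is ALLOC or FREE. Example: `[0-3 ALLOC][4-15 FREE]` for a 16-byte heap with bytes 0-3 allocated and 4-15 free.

Answer: [0-33 FREE]

Derivation:
Op 1: a = malloc(3) -> a = 0; heap: [0-2 ALLOC][3-33 FREE]
Op 2: a = realloc(a, 13) -> a = 0; heap: [0-12 ALLOC][13-33 FREE]
Op 3: a = realloc(a, 13) -> a = 0; heap: [0-12 ALLOC][13-33 FREE]
Op 4: a = realloc(a, 11) -> a = 0; heap: [0-10 ALLOC][11-33 FREE]
Op 5: free(a) -> (freed a); heap: [0-33 FREE]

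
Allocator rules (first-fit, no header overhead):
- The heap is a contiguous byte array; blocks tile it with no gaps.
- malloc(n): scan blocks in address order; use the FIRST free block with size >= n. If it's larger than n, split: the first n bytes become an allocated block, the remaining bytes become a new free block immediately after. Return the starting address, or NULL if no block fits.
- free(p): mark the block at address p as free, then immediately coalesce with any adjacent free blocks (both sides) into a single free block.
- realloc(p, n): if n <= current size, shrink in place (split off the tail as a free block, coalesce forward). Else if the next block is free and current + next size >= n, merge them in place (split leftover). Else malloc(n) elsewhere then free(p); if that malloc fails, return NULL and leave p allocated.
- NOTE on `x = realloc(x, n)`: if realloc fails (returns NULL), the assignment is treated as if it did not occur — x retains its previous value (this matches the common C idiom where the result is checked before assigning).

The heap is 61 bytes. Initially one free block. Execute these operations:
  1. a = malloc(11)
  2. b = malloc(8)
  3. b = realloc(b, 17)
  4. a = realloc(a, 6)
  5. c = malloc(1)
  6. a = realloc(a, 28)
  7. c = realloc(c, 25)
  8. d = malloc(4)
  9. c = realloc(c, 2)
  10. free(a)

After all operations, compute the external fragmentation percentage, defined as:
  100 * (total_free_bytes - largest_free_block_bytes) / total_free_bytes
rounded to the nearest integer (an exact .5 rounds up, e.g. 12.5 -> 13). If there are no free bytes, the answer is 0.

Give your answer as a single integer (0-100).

Op 1: a = malloc(11) -> a = 0; heap: [0-10 ALLOC][11-60 FREE]
Op 2: b = malloc(8) -> b = 11; heap: [0-10 ALLOC][11-18 ALLOC][19-60 FREE]
Op 3: b = realloc(b, 17) -> b = 11; heap: [0-10 ALLOC][11-27 ALLOC][28-60 FREE]
Op 4: a = realloc(a, 6) -> a = 0; heap: [0-5 ALLOC][6-10 FREE][11-27 ALLOC][28-60 FREE]
Op 5: c = malloc(1) -> c = 6; heap: [0-5 ALLOC][6-6 ALLOC][7-10 FREE][11-27 ALLOC][28-60 FREE]
Op 6: a = realloc(a, 28) -> a = 28; heap: [0-5 FREE][6-6 ALLOC][7-10 FREE][11-27 ALLOC][28-55 ALLOC][56-60 FREE]
Op 7: c = realloc(c, 25) -> NULL (c unchanged); heap: [0-5 FREE][6-6 ALLOC][7-10 FREE][11-27 ALLOC][28-55 ALLOC][56-60 FREE]
Op 8: d = malloc(4) -> d = 0; heap: [0-3 ALLOC][4-5 FREE][6-6 ALLOC][7-10 FREE][11-27 ALLOC][28-55 ALLOC][56-60 FREE]
Op 9: c = realloc(c, 2) -> c = 6; heap: [0-3 ALLOC][4-5 FREE][6-7 ALLOC][8-10 FREE][11-27 ALLOC][28-55 ALLOC][56-60 FREE]
Op 10: free(a) -> (freed a); heap: [0-3 ALLOC][4-5 FREE][6-7 ALLOC][8-10 FREE][11-27 ALLOC][28-60 FREE]
Free blocks: [2 3 33] total_free=38 largest=33 -> 100*(38-33)/38 = 500/38 ≈ 13.158 -> rounds to 13

Answer: 13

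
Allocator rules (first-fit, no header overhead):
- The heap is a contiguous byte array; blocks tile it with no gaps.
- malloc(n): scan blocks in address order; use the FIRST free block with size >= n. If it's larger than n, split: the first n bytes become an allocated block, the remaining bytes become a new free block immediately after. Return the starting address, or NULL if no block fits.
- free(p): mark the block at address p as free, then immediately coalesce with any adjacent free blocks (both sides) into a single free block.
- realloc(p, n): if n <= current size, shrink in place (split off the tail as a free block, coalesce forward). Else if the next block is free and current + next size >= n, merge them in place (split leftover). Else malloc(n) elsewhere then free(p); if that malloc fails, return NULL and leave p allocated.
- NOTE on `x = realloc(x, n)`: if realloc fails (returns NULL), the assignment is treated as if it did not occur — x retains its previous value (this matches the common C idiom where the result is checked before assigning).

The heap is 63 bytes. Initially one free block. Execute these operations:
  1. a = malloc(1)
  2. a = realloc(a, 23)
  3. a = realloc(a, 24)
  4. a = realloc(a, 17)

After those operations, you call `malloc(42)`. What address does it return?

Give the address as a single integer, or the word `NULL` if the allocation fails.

Answer: 17

Derivation:
Op 1: a = malloc(1) -> a = 0; heap: [0-0 ALLOC][1-62 FREE]
Op 2: a = realloc(a, 23) -> a = 0; heap: [0-22 ALLOC][23-62 FREE]
Op 3: a = realloc(a, 24) -> a = 0; heap: [0-23 ALLOC][24-62 FREE]
Op 4: a = realloc(a, 17) -> a = 0; heap: [0-16 ALLOC][17-62 FREE]
malloc(42): first-fit scan over [0-16 ALLOC][17-62 FREE] -> 17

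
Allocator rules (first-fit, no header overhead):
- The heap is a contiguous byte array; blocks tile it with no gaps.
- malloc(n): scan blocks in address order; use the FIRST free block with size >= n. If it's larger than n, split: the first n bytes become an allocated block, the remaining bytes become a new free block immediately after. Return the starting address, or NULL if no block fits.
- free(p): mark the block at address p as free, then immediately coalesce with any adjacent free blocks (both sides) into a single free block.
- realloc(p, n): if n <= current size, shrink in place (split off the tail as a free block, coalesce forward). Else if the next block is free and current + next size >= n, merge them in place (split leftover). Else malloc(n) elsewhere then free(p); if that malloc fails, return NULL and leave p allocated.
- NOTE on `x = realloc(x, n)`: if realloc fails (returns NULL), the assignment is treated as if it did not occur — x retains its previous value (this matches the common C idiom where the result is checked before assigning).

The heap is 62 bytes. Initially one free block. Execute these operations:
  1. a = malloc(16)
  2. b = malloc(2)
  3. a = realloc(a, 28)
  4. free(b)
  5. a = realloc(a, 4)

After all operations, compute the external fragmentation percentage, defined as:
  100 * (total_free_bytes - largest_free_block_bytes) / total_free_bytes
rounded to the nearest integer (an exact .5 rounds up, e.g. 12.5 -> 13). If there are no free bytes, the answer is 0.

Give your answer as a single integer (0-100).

Answer: 31

Derivation:
Op 1: a = malloc(16) -> a = 0; heap: [0-15 ALLOC][16-61 FREE]
Op 2: b = malloc(2) -> b = 16; heap: [0-15 ALLOC][16-17 ALLOC][18-61 FREE]
Op 3: a = realloc(a, 28) -> a = 18; heap: [0-15 FREE][16-17 ALLOC][18-45 ALLOC][46-61 FREE]
Op 4: free(b) -> (freed b); heap: [0-17 FREE][18-45 ALLOC][46-61 FREE]
Op 5: a = realloc(a, 4) -> a = 18; heap: [0-17 FREE][18-21 ALLOC][22-61 FREE]
Free blocks: [18 40] total_free=58 largest=40 -> 100*(58-40)/58 = 1800/58 ≈ 31.034 -> rounds to 31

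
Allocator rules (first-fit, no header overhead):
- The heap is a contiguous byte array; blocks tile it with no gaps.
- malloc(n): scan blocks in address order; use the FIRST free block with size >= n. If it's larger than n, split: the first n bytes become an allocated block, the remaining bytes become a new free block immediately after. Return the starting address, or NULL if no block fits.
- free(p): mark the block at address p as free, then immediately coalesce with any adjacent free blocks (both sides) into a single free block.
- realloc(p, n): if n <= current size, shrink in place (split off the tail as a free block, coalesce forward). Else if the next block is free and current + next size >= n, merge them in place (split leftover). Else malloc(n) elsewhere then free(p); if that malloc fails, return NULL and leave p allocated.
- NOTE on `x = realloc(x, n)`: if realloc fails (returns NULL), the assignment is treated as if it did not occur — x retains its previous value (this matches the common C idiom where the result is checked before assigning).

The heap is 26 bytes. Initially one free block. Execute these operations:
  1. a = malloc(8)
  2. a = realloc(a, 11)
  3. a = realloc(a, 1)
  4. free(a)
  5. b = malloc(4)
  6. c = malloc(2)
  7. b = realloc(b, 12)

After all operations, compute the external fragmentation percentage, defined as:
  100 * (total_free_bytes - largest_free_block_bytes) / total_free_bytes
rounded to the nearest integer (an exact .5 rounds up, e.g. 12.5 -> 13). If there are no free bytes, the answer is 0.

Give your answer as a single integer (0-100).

Op 1: a = malloc(8) -> a = 0; heap: [0-7 ALLOC][8-25 FREE]
Op 2: a = realloc(a, 11) -> a = 0; heap: [0-10 ALLOC][11-25 FREE]
Op 3: a = realloc(a, 1) -> a = 0; heap: [0-0 ALLOC][1-25 FREE]
Op 4: free(a) -> (freed a); heap: [0-25 FREE]
Op 5: b = malloc(4) -> b = 0; heap: [0-3 ALLOC][4-25 FREE]
Op 6: c = malloc(2) -> c = 4; heap: [0-3 ALLOC][4-5 ALLOC][6-25 FREE]
Op 7: b = realloc(b, 12) -> b = 6; heap: [0-3 FREE][4-5 ALLOC][6-17 ALLOC][18-25 FREE]
Free blocks: [4 8] total_free=12 largest=8 -> 100*(12-8)/12 = 400/12 ≈ 33.333 -> rounds to 33

Answer: 33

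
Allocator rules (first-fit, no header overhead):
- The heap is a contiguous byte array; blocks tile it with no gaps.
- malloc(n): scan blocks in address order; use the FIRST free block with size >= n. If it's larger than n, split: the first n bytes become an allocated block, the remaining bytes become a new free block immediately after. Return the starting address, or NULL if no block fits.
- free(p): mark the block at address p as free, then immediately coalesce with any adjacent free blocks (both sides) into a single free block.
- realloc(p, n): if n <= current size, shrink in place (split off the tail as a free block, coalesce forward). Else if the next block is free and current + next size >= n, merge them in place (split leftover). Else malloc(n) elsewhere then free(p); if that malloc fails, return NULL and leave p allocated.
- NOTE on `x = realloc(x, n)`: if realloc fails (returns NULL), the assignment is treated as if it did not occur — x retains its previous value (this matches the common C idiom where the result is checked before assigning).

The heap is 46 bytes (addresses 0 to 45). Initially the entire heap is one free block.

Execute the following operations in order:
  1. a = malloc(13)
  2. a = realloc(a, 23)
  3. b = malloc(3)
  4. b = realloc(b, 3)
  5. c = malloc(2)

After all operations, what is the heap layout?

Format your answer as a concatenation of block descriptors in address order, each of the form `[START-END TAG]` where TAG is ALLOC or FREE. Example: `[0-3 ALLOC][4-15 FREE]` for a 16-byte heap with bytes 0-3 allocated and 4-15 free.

Answer: [0-22 ALLOC][23-25 ALLOC][26-27 ALLOC][28-45 FREE]

Derivation:
Op 1: a = malloc(13) -> a = 0; heap: [0-12 ALLOC][13-45 FREE]
Op 2: a = realloc(a, 23) -> a = 0; heap: [0-22 ALLOC][23-45 FREE]
Op 3: b = malloc(3) -> b = 23; heap: [0-22 ALLOC][23-25 ALLOC][26-45 FREE]
Op 4: b = realloc(b, 3) -> b = 23; heap: [0-22 ALLOC][23-25 ALLOC][26-45 FREE]
Op 5: c = malloc(2) -> c = 26; heap: [0-22 ALLOC][23-25 ALLOC][26-27 ALLOC][28-45 FREE]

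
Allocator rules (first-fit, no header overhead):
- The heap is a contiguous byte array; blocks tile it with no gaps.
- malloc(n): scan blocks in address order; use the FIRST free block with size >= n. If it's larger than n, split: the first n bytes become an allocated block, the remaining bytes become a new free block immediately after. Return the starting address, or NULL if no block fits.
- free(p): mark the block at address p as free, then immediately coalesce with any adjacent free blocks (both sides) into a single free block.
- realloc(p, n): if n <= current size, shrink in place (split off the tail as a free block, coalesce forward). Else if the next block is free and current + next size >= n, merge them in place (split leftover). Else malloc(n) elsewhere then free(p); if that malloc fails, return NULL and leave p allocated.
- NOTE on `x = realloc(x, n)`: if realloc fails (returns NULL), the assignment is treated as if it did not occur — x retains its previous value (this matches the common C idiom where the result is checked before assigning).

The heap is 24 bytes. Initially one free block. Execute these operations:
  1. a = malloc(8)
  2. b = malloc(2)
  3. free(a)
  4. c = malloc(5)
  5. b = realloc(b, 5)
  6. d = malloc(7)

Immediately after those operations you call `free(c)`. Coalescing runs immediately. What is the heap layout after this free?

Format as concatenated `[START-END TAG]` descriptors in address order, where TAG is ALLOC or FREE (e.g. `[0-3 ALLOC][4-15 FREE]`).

Answer: [0-7 FREE][8-12 ALLOC][13-19 ALLOC][20-23 FREE]

Derivation:
Op 1: a = malloc(8) -> a = 0; heap: [0-7 ALLOC][8-23 FREE]
Op 2: b = malloc(2) -> b = 8; heap: [0-7 ALLOC][8-9 ALLOC][10-23 FREE]
Op 3: free(a) -> (freed a); heap: [0-7 FREE][8-9 ALLOC][10-23 FREE]
Op 4: c = malloc(5) -> c = 0; heap: [0-4 ALLOC][5-7 FREE][8-9 ALLOC][10-23 FREE]
Op 5: b = realloc(b, 5) -> b = 8; heap: [0-4 ALLOC][5-7 FREE][8-12 ALLOC][13-23 FREE]
Op 6: d = malloc(7) -> d = 13; heap: [0-4 ALLOC][5-7 FREE][8-12 ALLOC][13-19 ALLOC][20-23 FREE]
free(c): c = 0 -> block [0-4 ALLOC]; mark free, coalesce with adjacent free neighbors -> [0-7 FREE][8-12 ALLOC][13-19 ALLOC][20-23 FREE]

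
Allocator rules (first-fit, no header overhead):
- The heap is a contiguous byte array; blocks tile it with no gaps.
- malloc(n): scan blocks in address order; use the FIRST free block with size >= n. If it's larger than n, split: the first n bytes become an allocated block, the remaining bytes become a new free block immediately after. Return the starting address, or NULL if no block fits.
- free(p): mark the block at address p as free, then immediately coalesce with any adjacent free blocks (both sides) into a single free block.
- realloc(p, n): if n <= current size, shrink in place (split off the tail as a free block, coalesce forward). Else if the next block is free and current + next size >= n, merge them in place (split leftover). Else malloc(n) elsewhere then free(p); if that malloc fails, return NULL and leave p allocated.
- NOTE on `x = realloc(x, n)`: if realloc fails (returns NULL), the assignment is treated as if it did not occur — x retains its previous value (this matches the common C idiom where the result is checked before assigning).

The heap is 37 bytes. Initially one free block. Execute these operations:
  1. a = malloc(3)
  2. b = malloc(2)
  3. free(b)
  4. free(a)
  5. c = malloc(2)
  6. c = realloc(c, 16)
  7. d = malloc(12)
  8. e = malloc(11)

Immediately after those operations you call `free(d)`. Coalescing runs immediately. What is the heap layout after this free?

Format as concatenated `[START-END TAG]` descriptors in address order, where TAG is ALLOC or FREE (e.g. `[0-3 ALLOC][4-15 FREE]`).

Answer: [0-15 ALLOC][16-36 FREE]

Derivation:
Op 1: a = malloc(3) -> a = 0; heap: [0-2 ALLOC][3-36 FREE]
Op 2: b = malloc(2) -> b = 3; heap: [0-2 ALLOC][3-4 ALLOC][5-36 FREE]
Op 3: free(b) -> (freed b); heap: [0-2 ALLOC][3-36 FREE]
Op 4: free(a) -> (freed a); heap: [0-36 FREE]
Op 5: c = malloc(2) -> c = 0; heap: [0-1 ALLOC][2-36 FREE]
Op 6: c = realloc(c, 16) -> c = 0; heap: [0-15 ALLOC][16-36 FREE]
Op 7: d = malloc(12) -> d = 16; heap: [0-15 ALLOC][16-27 ALLOC][28-36 FREE]
Op 8: e = malloc(11) -> e = NULL; heap: [0-15 ALLOC][16-27 ALLOC][28-36 FREE]
free(d): d = 16 -> block [16-27 ALLOC]; mark free, coalesce with adjacent free neighbors -> [0-15 ALLOC][16-36 FREE]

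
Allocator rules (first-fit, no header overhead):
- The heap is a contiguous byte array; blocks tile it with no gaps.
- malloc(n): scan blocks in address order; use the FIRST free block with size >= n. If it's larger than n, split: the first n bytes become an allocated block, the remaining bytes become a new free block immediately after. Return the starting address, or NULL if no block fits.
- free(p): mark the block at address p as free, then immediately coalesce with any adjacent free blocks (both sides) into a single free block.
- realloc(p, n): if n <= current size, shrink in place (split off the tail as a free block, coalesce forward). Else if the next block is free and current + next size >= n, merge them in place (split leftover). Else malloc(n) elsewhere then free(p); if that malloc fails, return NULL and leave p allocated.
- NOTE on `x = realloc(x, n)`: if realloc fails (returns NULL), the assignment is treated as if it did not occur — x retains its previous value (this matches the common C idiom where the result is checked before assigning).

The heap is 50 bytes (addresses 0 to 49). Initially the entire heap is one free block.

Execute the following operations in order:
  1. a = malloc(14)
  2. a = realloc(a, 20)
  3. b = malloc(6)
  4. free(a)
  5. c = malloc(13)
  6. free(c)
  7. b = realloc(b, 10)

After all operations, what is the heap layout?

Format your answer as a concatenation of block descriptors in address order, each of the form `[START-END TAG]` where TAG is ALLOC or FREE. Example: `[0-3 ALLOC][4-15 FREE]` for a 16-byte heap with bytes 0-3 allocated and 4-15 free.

Answer: [0-19 FREE][20-29 ALLOC][30-49 FREE]

Derivation:
Op 1: a = malloc(14) -> a = 0; heap: [0-13 ALLOC][14-49 FREE]
Op 2: a = realloc(a, 20) -> a = 0; heap: [0-19 ALLOC][20-49 FREE]
Op 3: b = malloc(6) -> b = 20; heap: [0-19 ALLOC][20-25 ALLOC][26-49 FREE]
Op 4: free(a) -> (freed a); heap: [0-19 FREE][20-25 ALLOC][26-49 FREE]
Op 5: c = malloc(13) -> c = 0; heap: [0-12 ALLOC][13-19 FREE][20-25 ALLOC][26-49 FREE]
Op 6: free(c) -> (freed c); heap: [0-19 FREE][20-25 ALLOC][26-49 FREE]
Op 7: b = realloc(b, 10) -> b = 20; heap: [0-19 FREE][20-29 ALLOC][30-49 FREE]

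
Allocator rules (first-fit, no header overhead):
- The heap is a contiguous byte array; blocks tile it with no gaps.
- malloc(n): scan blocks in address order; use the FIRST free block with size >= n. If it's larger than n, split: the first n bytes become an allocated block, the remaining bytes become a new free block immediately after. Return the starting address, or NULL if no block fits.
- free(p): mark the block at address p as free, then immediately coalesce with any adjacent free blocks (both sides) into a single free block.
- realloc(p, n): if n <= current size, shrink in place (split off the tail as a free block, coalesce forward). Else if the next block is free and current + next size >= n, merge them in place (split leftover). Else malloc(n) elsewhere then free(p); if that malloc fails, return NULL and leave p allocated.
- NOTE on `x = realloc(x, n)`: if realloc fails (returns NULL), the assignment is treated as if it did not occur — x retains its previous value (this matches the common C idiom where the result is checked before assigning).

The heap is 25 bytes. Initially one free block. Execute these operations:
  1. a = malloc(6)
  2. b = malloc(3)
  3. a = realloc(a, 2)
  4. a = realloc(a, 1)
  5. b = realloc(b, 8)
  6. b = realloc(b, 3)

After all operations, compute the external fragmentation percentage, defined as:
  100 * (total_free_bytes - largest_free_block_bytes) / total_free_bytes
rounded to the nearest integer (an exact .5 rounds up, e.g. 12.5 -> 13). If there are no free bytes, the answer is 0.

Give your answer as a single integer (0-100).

Op 1: a = malloc(6) -> a = 0; heap: [0-5 ALLOC][6-24 FREE]
Op 2: b = malloc(3) -> b = 6; heap: [0-5 ALLOC][6-8 ALLOC][9-24 FREE]
Op 3: a = realloc(a, 2) -> a = 0; heap: [0-1 ALLOC][2-5 FREE][6-8 ALLOC][9-24 FREE]
Op 4: a = realloc(a, 1) -> a = 0; heap: [0-0 ALLOC][1-5 FREE][6-8 ALLOC][9-24 FREE]
Op 5: b = realloc(b, 8) -> b = 6; heap: [0-0 ALLOC][1-5 FREE][6-13 ALLOC][14-24 FREE]
Op 6: b = realloc(b, 3) -> b = 6; heap: [0-0 ALLOC][1-5 FREE][6-8 ALLOC][9-24 FREE]
Free blocks: [5 16] total_free=21 largest=16 -> 100*(21-16)/21 = 500/21 ≈ 23.810 -> rounds to 24

Answer: 24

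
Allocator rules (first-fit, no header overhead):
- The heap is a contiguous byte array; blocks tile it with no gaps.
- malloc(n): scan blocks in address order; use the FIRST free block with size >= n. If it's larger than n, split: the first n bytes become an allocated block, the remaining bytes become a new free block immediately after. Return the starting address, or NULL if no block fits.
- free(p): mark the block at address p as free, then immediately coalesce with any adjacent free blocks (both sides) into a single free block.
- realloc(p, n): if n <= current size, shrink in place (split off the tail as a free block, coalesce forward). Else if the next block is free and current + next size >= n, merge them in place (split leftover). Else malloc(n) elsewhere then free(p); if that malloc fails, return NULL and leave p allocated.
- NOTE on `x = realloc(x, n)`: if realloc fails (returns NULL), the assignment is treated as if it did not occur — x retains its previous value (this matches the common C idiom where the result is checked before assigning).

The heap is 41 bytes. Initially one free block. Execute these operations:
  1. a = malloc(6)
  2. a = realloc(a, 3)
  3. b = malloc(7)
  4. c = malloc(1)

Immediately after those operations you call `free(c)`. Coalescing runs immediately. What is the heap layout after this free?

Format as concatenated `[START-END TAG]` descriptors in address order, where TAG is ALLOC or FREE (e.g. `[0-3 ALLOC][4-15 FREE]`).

Answer: [0-2 ALLOC][3-9 ALLOC][10-40 FREE]

Derivation:
Op 1: a = malloc(6) -> a = 0; heap: [0-5 ALLOC][6-40 FREE]
Op 2: a = realloc(a, 3) -> a = 0; heap: [0-2 ALLOC][3-40 FREE]
Op 3: b = malloc(7) -> b = 3; heap: [0-2 ALLOC][3-9 ALLOC][10-40 FREE]
Op 4: c = malloc(1) -> c = 10; heap: [0-2 ALLOC][3-9 ALLOC][10-10 ALLOC][11-40 FREE]
free(c): c = 10 -> block [10-10 ALLOC]; mark free, coalesce with adjacent free neighbors -> [0-2 ALLOC][3-9 ALLOC][10-40 FREE]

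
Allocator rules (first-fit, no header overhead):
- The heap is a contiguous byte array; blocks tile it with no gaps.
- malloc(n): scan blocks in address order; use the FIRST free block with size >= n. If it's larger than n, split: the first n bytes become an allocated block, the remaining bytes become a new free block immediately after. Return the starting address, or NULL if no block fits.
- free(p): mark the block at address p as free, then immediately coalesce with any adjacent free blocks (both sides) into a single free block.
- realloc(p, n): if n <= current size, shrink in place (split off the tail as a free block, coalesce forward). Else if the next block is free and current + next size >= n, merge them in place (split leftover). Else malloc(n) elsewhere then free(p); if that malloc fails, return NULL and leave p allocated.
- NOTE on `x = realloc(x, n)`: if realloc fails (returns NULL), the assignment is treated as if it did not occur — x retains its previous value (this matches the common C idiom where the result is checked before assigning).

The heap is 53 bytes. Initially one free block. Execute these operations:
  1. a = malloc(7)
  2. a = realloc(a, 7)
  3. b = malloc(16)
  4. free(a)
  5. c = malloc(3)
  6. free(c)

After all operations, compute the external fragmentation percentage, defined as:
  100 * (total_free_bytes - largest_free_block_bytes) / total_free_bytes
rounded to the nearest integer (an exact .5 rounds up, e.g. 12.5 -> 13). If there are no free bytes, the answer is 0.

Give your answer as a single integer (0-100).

Answer: 19

Derivation:
Op 1: a = malloc(7) -> a = 0; heap: [0-6 ALLOC][7-52 FREE]
Op 2: a = realloc(a, 7) -> a = 0; heap: [0-6 ALLOC][7-52 FREE]
Op 3: b = malloc(16) -> b = 7; heap: [0-6 ALLOC][7-22 ALLOC][23-52 FREE]
Op 4: free(a) -> (freed a); heap: [0-6 FREE][7-22 ALLOC][23-52 FREE]
Op 5: c = malloc(3) -> c = 0; heap: [0-2 ALLOC][3-6 FREE][7-22 ALLOC][23-52 FREE]
Op 6: free(c) -> (freed c); heap: [0-6 FREE][7-22 ALLOC][23-52 FREE]
Free blocks: [7 30] total_free=37 largest=30 -> 100*(37-30)/37 = 700/37 ≈ 18.919 -> rounds to 19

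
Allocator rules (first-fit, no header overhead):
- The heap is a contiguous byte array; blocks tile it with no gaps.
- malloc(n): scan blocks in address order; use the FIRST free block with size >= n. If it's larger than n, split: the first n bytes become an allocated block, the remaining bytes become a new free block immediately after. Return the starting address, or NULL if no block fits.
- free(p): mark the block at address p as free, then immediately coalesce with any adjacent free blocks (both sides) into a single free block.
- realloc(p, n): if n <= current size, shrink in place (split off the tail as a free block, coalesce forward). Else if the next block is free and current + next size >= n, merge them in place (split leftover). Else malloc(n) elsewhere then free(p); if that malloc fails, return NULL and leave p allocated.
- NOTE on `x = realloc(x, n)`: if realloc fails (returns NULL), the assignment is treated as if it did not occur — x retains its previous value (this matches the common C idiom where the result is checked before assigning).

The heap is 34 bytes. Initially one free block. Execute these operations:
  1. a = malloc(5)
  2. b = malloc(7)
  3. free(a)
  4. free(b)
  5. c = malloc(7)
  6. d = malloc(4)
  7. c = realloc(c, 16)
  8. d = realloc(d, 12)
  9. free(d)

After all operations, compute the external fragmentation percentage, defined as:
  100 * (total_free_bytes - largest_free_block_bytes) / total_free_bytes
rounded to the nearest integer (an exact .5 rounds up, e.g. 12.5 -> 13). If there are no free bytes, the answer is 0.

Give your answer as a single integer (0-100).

Answer: 39

Derivation:
Op 1: a = malloc(5) -> a = 0; heap: [0-4 ALLOC][5-33 FREE]
Op 2: b = malloc(7) -> b = 5; heap: [0-4 ALLOC][5-11 ALLOC][12-33 FREE]
Op 3: free(a) -> (freed a); heap: [0-4 FREE][5-11 ALLOC][12-33 FREE]
Op 4: free(b) -> (freed b); heap: [0-33 FREE]
Op 5: c = malloc(7) -> c = 0; heap: [0-6 ALLOC][7-33 FREE]
Op 6: d = malloc(4) -> d = 7; heap: [0-6 ALLOC][7-10 ALLOC][11-33 FREE]
Op 7: c = realloc(c, 16) -> c = 11; heap: [0-6 FREE][7-10 ALLOC][11-26 ALLOC][27-33 FREE]
Op 8: d = realloc(d, 12) -> NULL (d unchanged); heap: [0-6 FREE][7-10 ALLOC][11-26 ALLOC][27-33 FREE]
Op 9: free(d) -> (freed d); heap: [0-10 FREE][11-26 ALLOC][27-33 FREE]
Free blocks: [11 7] total_free=18 largest=11 -> 100*(18-11)/18 = 700/18 ≈ 38.889 -> rounds to 39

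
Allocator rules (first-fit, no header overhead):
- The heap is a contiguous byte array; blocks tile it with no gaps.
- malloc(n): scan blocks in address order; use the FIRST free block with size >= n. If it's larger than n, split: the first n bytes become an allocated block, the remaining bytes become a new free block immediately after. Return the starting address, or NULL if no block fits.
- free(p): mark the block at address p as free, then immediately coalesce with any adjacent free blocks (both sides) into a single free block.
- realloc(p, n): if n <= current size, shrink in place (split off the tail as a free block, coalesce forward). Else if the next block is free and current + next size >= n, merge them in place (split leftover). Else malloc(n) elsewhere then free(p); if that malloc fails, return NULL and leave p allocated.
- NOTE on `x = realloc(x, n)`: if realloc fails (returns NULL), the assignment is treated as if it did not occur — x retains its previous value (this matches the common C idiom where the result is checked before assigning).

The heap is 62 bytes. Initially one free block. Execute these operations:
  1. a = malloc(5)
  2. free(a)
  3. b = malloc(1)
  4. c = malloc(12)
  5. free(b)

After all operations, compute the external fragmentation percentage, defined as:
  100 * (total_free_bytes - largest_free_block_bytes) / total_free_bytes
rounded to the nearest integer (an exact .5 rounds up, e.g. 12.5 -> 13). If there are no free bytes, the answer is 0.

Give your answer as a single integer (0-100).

Op 1: a = malloc(5) -> a = 0; heap: [0-4 ALLOC][5-61 FREE]
Op 2: free(a) -> (freed a); heap: [0-61 FREE]
Op 3: b = malloc(1) -> b = 0; heap: [0-0 ALLOC][1-61 FREE]
Op 4: c = malloc(12) -> c = 1; heap: [0-0 ALLOC][1-12 ALLOC][13-61 FREE]
Op 5: free(b) -> (freed b); heap: [0-0 FREE][1-12 ALLOC][13-61 FREE]
Free blocks: [1 49] total_free=50 largest=49 -> 100*(50-49)/50 = 100/50 = 2

Answer: 2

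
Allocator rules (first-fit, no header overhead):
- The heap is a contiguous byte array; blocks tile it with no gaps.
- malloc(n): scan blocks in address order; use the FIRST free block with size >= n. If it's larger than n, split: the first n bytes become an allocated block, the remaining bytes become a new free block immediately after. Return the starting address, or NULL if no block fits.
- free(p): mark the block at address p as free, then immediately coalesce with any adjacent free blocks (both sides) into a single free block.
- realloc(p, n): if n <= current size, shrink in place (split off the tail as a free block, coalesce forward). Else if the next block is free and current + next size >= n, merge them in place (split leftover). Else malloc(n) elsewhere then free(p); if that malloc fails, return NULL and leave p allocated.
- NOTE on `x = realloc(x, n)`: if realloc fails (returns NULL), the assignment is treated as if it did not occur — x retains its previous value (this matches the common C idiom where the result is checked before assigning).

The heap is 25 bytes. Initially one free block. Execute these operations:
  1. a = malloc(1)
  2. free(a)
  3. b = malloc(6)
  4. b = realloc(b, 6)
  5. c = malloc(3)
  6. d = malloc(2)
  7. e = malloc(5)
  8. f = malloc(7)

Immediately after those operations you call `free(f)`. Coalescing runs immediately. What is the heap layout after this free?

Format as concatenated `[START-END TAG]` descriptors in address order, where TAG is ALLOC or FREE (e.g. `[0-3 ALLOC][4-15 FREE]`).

Op 1: a = malloc(1) -> a = 0; heap: [0-0 ALLOC][1-24 FREE]
Op 2: free(a) -> (freed a); heap: [0-24 FREE]
Op 3: b = malloc(6) -> b = 0; heap: [0-5 ALLOC][6-24 FREE]
Op 4: b = realloc(b, 6) -> b = 0; heap: [0-5 ALLOC][6-24 FREE]
Op 5: c = malloc(3) -> c = 6; heap: [0-5 ALLOC][6-8 ALLOC][9-24 FREE]
Op 6: d = malloc(2) -> d = 9; heap: [0-5 ALLOC][6-8 ALLOC][9-10 ALLOC][11-24 FREE]
Op 7: e = malloc(5) -> e = 11; heap: [0-5 ALLOC][6-8 ALLOC][9-10 ALLOC][11-15 ALLOC][16-24 FREE]
Op 8: f = malloc(7) -> f = 16; heap: [0-5 ALLOC][6-8 ALLOC][9-10 ALLOC][11-15 ALLOC][16-22 ALLOC][23-24 FREE]
free(f): f = 16 -> block [16-22 ALLOC]; mark free, coalesce with adjacent free neighbors -> [0-5 ALLOC][6-8 ALLOC][9-10 ALLOC][11-15 ALLOC][16-24 FREE]

Answer: [0-5 ALLOC][6-8 ALLOC][9-10 ALLOC][11-15 ALLOC][16-24 FREE]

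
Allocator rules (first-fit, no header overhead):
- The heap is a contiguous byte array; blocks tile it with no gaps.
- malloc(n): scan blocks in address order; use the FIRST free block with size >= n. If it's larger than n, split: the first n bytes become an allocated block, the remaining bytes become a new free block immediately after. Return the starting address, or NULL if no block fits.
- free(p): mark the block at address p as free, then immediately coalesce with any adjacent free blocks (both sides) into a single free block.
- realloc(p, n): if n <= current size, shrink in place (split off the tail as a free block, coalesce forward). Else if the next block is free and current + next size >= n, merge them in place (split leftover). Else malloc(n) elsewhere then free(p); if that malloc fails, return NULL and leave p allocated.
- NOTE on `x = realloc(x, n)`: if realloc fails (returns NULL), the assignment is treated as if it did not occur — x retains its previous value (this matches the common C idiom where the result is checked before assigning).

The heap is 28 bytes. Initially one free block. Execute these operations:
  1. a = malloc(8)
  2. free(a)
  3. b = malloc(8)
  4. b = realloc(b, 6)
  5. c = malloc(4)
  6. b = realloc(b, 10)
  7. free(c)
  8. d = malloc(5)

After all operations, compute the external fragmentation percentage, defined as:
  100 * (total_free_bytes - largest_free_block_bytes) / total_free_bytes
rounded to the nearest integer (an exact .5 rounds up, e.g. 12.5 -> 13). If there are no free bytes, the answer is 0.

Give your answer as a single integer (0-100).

Op 1: a = malloc(8) -> a = 0; heap: [0-7 ALLOC][8-27 FREE]
Op 2: free(a) -> (freed a); heap: [0-27 FREE]
Op 3: b = malloc(8) -> b = 0; heap: [0-7 ALLOC][8-27 FREE]
Op 4: b = realloc(b, 6) -> b = 0; heap: [0-5 ALLOC][6-27 FREE]
Op 5: c = malloc(4) -> c = 6; heap: [0-5 ALLOC][6-9 ALLOC][10-27 FREE]
Op 6: b = realloc(b, 10) -> b = 10; heap: [0-5 FREE][6-9 ALLOC][10-19 ALLOC][20-27 FREE]
Op 7: free(c) -> (freed c); heap: [0-9 FREE][10-19 ALLOC][20-27 FREE]
Op 8: d = malloc(5) -> d = 0; heap: [0-4 ALLOC][5-9 FREE][10-19 ALLOC][20-27 FREE]
Free blocks: [5 8] total_free=13 largest=8 -> 100*(13-8)/13 = 500/13 ≈ 38.462 -> rounds to 38

Answer: 38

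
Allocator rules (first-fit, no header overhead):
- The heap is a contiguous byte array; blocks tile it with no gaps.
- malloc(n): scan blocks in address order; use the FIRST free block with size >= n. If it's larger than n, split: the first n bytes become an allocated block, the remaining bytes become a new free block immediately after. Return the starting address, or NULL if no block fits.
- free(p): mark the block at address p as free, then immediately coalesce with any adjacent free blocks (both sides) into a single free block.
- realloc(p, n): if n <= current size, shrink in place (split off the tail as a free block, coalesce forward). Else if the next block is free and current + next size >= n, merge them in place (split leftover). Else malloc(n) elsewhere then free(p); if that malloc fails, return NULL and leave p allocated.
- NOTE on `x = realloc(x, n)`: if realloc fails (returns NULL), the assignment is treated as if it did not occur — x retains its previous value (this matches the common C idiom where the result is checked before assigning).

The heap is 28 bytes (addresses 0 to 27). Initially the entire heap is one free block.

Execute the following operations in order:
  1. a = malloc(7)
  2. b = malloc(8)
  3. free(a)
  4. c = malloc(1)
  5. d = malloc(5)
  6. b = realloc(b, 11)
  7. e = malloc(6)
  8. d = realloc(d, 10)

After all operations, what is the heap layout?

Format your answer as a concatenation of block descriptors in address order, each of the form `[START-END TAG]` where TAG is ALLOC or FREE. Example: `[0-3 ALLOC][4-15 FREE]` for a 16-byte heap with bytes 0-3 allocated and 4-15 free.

Answer: [0-0 ALLOC][1-5 ALLOC][6-6 FREE][7-17 ALLOC][18-23 ALLOC][24-27 FREE]

Derivation:
Op 1: a = malloc(7) -> a = 0; heap: [0-6 ALLOC][7-27 FREE]
Op 2: b = malloc(8) -> b = 7; heap: [0-6 ALLOC][7-14 ALLOC][15-27 FREE]
Op 3: free(a) -> (freed a); heap: [0-6 FREE][7-14 ALLOC][15-27 FREE]
Op 4: c = malloc(1) -> c = 0; heap: [0-0 ALLOC][1-6 FREE][7-14 ALLOC][15-27 FREE]
Op 5: d = malloc(5) -> d = 1; heap: [0-0 ALLOC][1-5 ALLOC][6-6 FREE][7-14 ALLOC][15-27 FREE]
Op 6: b = realloc(b, 11) -> b = 7; heap: [0-0 ALLOC][1-5 ALLOC][6-6 FREE][7-17 ALLOC][18-27 FREE]
Op 7: e = malloc(6) -> e = 18; heap: [0-0 ALLOC][1-5 ALLOC][6-6 FREE][7-17 ALLOC][18-23 ALLOC][24-27 FREE]
Op 8: d = realloc(d, 10) -> NULL (d unchanged); heap: [0-0 ALLOC][1-5 ALLOC][6-6 FREE][7-17 ALLOC][18-23 ALLOC][24-27 FREE]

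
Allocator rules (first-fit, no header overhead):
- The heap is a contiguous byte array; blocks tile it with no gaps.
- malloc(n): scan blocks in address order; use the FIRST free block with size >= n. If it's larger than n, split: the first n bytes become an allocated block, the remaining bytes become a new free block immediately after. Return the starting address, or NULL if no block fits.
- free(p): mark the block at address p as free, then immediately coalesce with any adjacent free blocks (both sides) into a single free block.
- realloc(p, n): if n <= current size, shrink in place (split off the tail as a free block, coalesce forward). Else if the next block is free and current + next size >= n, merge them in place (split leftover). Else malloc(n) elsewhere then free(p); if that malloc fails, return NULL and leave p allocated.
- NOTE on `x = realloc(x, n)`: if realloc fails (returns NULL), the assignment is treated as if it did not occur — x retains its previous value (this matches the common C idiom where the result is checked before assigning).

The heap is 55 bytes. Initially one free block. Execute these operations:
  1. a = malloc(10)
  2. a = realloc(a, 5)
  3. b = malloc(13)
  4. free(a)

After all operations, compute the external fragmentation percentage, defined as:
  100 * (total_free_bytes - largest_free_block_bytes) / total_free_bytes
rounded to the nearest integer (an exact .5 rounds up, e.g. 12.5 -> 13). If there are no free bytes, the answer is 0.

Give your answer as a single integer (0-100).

Op 1: a = malloc(10) -> a = 0; heap: [0-9 ALLOC][10-54 FREE]
Op 2: a = realloc(a, 5) -> a = 0; heap: [0-4 ALLOC][5-54 FREE]
Op 3: b = malloc(13) -> b = 5; heap: [0-4 ALLOC][5-17 ALLOC][18-54 FREE]
Op 4: free(a) -> (freed a); heap: [0-4 FREE][5-17 ALLOC][18-54 FREE]
Free blocks: [5 37] total_free=42 largest=37 -> 100*(42-37)/42 = 500/42 ≈ 11.905 -> rounds to 12

Answer: 12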